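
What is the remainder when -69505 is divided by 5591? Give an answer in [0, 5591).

3178

-69505 = -13*5591 + 3178, so -69505 ≡ 3178 (mod 5591).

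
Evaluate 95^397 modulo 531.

257

Using repeated squaring:
397 in binary is 110001101, i.e. 397 = 256 + 128 + 8 + 4 + 1.
95^1 ≡ 95 (mod 531)
95^2 ≡ 95^2 = 9025 ≡ 529 (mod 531)
95^4 ≡ 529^2 = 279841 ≡ 4 (mod 531)
95^8 ≡ 4^2 = 16 (mod 531)
95^16 ≡ 16^2 = 256 (mod 531)
95^32 ≡ 256^2 = 65536 ≡ 223 (mod 531)
95^64 ≡ 223^2 = 49729 ≡ 346 (mod 531)
95^128 ≡ 346^2 = 119716 ≡ 241 (mod 531)
95^256 ≡ 241^2 = 58081 ≡ 202 (mod 531)
95^397 = 95^256 × 95^128 × 95^8 × 95^4 × 95^1 ≡ 202 × 241 × 16 × 4 × 95 (mod 531).
Accumulate the product:
202 × 241 = 48682 ≡ 361
361 × 16 = 5776 ≡ 466
466 × 4 = 1864 ≡ 271
271 × 95 = 25745 ≡ 257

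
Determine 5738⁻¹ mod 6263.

Run the extended Euclidean algorithm:
6263 = 1*5738 + 525
5738 = 10*525 + 488
525 = 1*488 + 37
488 = 13*37 + 7
37 = 5*7 + 2
7 = 3*2 + 1
2 = 2*1 + 0
gcd(5738, 6263) = 1, so the inverse exists.
Back-substitute for 1:
1 = 1*7 − 3*2
  = −3*37 + 16*7
  = 16*488 − 211*37
  = −211*525 + 227*488
  = 227*5738 − 2481*525
  = −2481*6263 + 2708*5738
So 5738⁻¹ ≡ 2708 (mod 6263).

2708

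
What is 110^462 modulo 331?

323

462 in binary is 111001110, i.e. 462 = 256 + 128 + 64 + 8 + 4 + 2.
110^1 ≡ 110 (mod 331)
110^2 ≡ 110^2 = 12100 ≡ 184 (mod 331)
110^4 ≡ 184^2 = 33856 ≡ 94 (mod 331)
110^8 ≡ 94^2 = 8836 ≡ 230 (mod 331)
110^16 ≡ 230^2 = 52900 ≡ 271 (mod 331)
110^32 ≡ 271^2 = 73441 ≡ 290 (mod 331)
110^64 ≡ 290^2 = 84100 ≡ 26 (mod 331)
110^128 ≡ 26^2 = 676 ≡ 14 (mod 331)
110^256 ≡ 14^2 = 196 (mod 331)
110^462 = 110^256 * 110^128 * 110^64 * 110^8 * 110^4 * 110^2 ≡ 196 * 14 * 26 * 230 * 94 * 184 (mod 331).
Accumulate the product:
196 * 14 = 2744 ≡ 96
96 * 26 = 2496 ≡ 179
179 * 230 = 41170 ≡ 126
126 * 94 = 11844 ≡ 259
259 * 184 = 47656 ≡ 323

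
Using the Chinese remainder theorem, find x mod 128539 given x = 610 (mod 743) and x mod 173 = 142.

743⁻¹ mod 173: 743×95 ≡ 1 (mod 173), so 743⁻¹ ≡ 95.
x = 610 + 743×((142 − 610)×95 mod 173) = 610 + 743×1 = 1353.

1353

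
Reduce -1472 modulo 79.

-1472 = -19×79 + 29, so -1472 ≡ 29 (mod 79).

29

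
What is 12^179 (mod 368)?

256

By square-and-multiply:
179 in binary is 10110011, i.e. 179 = 128 + 32 + 16 + 2 + 1.
12^1 ≡ 12 (mod 368)
12^2 ≡ 12^2 = 144 (mod 368)
12^4 ≡ 144^2 = 20736 ≡ 128 (mod 368)
12^8 ≡ 128^2 = 16384 ≡ 192 (mod 368)
12^16 ≡ 192^2 = 36864 ≡ 64 (mod 368)
12^32 ≡ 64^2 = 4096 ≡ 48 (mod 368)
12^64 ≡ 48^2 = 2304 ≡ 96 (mod 368)
12^128 ≡ 96^2 = 9216 ≡ 16 (mod 368)
12^179 = 12^128 * 12^32 * 12^16 * 12^2 * 12^1 ≡ 16 * 48 * 64 * 144 * 12 (mod 368).
Accumulate the product:
16 * 48 = 768 ≡ 32
32 * 64 = 2048 ≡ 208
208 * 144 = 29952 ≡ 144
144 * 12 = 1728 ≡ 256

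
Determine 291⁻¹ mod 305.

305 = 1*291 + 14
291 = 20*14 + 11
14 = 1*11 + 3
11 = 3*3 + 2
3 = 1*2 + 1
2 = 2*1 + 0
gcd(291, 305) = 1, so the inverse exists.
Back-substitute for 1:
1 = 1*3 − 1*2
  = −1*11 + 4*3
  = 4*14 − 5*11
  = −5*291 + 104*14
  = 104*305 − 109*291
So 291⁻¹ ≡ −109 ≡ 196 (mod 305).

196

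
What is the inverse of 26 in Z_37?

10

Apply the Euclidean algorithm and back-substitute:
37 = 1×26 + 11
26 = 2×11 + 4
11 = 2×4 + 3
4 = 1×3 + 1
3 = 3×1 + 0
gcd(26, 37) = 1, so the inverse exists.
Back-substitute for 1:
1 = 1×4 − 1×3
  = −1×11 + 3×4
  = 3×26 − 7×11
  = −7×37 + 10×26
So 26⁻¹ ≡ 10 (mod 37).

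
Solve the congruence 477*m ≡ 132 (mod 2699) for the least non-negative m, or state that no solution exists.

gcd(477, 2699) = 1, so a unique solution mod 2699 exists.
477⁻¹ ≡ 1126 (mod 2699).
m ≡ 1126*132 ≡ 187 (mod 2699).

187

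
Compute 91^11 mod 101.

11 in binary is 1011, i.e. 11 = 8 + 2 + 1.
91^1 ≡ 91 (mod 101)
91^2 ≡ 91^2 = 8281 ≡ 100 (mod 101)
91^4 ≡ 100^2 = 10000 ≡ 1 (mod 101)
91^8 ≡ 1^2 = 1 (mod 101)
91^11 = 91^8 * 91^2 * 91^1 ≡ 1 * 100 * 91 (mod 101).
Accumulate the product:
1 * 100 = 100
100 * 91 = 9100 ≡ 10

10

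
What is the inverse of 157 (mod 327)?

327 = 2·157 + 13
157 = 12·13 + 1
13 = 13·1 + 0
gcd(157, 327) = 1, so the inverse exists.
Back-substitute for 1:
1 = 1·157 − 12·13
  = −12·327 + 25·157
So 157⁻¹ ≡ 25 (mod 327).

25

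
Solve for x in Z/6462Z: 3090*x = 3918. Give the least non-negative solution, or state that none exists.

568

gcd(3090, 6462) = 6, and 6 | 3918, so solutions exist.
Divide through by 6: 515*x ≡ 653 (mod 1077).
515⁻¹ ≡ 527 (mod 1077).
x ≡ 527*653 ≡ 568 (mod 1077).
The smallest non-negative solution is x = 568.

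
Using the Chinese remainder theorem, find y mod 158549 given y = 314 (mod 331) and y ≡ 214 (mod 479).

133376

331⁻¹ mod 479: 331·178 ≡ 1 (mod 479), so 331⁻¹ ≡ 178.
y = 314 + 331·((214 − 314)·178 mod 479) = 314 + 331·402 = 133376.
Check: 133376 mod 331 = 314, 133376 mod 479 = 214. ✓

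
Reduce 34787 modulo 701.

438

34787 = 49·701 + 438, so 34787 ≡ 438 (mod 701).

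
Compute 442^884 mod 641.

25

Compute successive squares:
884 in binary is 1101110100, i.e. 884 = 512 + 256 + 64 + 32 + 16 + 4.
442^1 ≡ 442 (mod 641)
442^2 ≡ 442^2 = 195364 ≡ 500 (mod 641)
442^4 ≡ 500^2 = 250000 ≡ 10 (mod 641)
442^8 ≡ 10^2 = 100 (mod 641)
442^16 ≡ 100^2 = 10000 ≡ 385 (mod 641)
442^32 ≡ 385^2 = 148225 ≡ 154 (mod 641)
442^64 ≡ 154^2 = 23716 ≡ 640 (mod 641)
442^128 ≡ 640^2 = 409600 ≡ 1 (mod 641)
442^256 ≡ 1^2 = 1 (mod 641)
442^512 ≡ 1^2 = 1 (mod 641)
442^884 = 442^512 × 442^256 × 442^64 × 442^32 × 442^16 × 442^4 ≡ 1 × 1 × 640 × 154 × 385 × 10 (mod 641).
Accumulate the product:
1 × 1 = 1
1 × 640 = 640
640 × 154 = 98560 ≡ 487
487 × 385 = 187495 ≡ 323
323 × 10 = 3230 ≡ 25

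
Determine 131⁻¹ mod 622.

622 = 4*131 + 98
131 = 1*98 + 33
98 = 2*33 + 32
33 = 1*32 + 1
32 = 32*1 + 0
gcd(131, 622) = 1, so the inverse exists.
Back-substitute for 1:
1 = 1*33 − 1*32
  = −1*98 + 3*33
  = 3*131 − 4*98
  = −4*622 + 19*131
So 131⁻¹ ≡ 19 (mod 622).

19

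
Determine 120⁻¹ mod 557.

311

557 = 4*120 + 77
120 = 1*77 + 43
77 = 1*43 + 34
43 = 1*34 + 9
34 = 3*9 + 7
9 = 1*7 + 2
7 = 3*2 + 1
2 = 2*1 + 0
gcd(120, 557) = 1, so the inverse exists.
Bézout: 1 = 53*557 − 246*120.
So 120⁻¹ ≡ −246 ≡ 311 (mod 557).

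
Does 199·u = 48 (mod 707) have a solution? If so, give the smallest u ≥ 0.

590

gcd(199, 707) = 1, so a unique solution mod 707 exists.
199⁻¹ ≡ 572 (mod 707).
u ≡ 572·48 ≡ 590 (mod 707).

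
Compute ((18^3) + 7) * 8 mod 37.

(18)^3 ≡ 23 (mod 37)
23 + 7 = 30
30 * 8 = 240 ≡ 18 (mod 37)

18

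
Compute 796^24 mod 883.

444

Using repeated squaring:
24 in binary is 11000, i.e. 24 = 16 + 8.
796^1 ≡ 796 (mod 883)
796^2 ≡ 796^2 = 633616 ≡ 505 (mod 883)
796^4 ≡ 505^2 = 255025 ≡ 721 (mod 883)
796^8 ≡ 721^2 = 519841 ≡ 637 (mod 883)
796^16 ≡ 637^2 = 405769 ≡ 472 (mod 883)
796^24 = 796^16 × 796^8 ≡ 472 × 637 (mod 883).
472 × 637 = 300664 ≡ 444 (mod 883).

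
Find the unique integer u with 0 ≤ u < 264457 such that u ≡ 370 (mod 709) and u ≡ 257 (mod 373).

709⁻¹ mod 373: 709·252 ≡ 1 (mod 373), so 709⁻¹ ≡ 252.
u = 370 + 709·((257 − 370)·252 mod 373) = 370 + 709·245 = 174075.

174075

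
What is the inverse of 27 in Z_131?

34

Run the extended Euclidean algorithm:
131 = 4*27 + 23
27 = 1*23 + 4
23 = 5*4 + 3
4 = 1*3 + 1
3 = 3*1 + 0
gcd(27, 131) = 1, so the inverse exists.
Back-substitute for 1:
1 = 1*4 − 1*3
  = −1*23 + 6*4
  = 6*27 − 7*23
  = −7*131 + 34*27
So 27⁻¹ ≡ 34 (mod 131).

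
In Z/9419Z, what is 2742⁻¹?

9419 = 3*2742 + 1193
2742 = 2*1193 + 356
1193 = 3*356 + 125
356 = 2*125 + 106
125 = 1*106 + 19
106 = 5*19 + 11
19 = 1*11 + 8
11 = 1*8 + 3
8 = 2*3 + 2
3 = 1*2 + 1
2 = 2*1 + 0
gcd(2742, 9419) = 1, so the inverse exists.
Back-substitute for 1:
1 = 1*3 − 1*2
  = −1*8 + 3*3
  = 3*11 − 4*8
  = −4*19 + 7*11
  = 7*106 − 39*19
  = −39*125 + 46*106
  = 46*356 − 131*125
  = −131*1193 + 439*356
  = 439*2742 − 1009*1193
  = −1009*9419 + 3466*2742
So 2742⁻¹ ≡ 3466 (mod 9419).

3466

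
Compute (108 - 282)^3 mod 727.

545

108 - 282 = -174 ≡ 553 (mod 727)
(553)^3 ≡ 545 (mod 727)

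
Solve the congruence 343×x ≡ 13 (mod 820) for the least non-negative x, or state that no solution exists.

471

gcd(343, 820) = 1, so a unique solution mod 820 exists.
343⁻¹ ≡ 667 (mod 820).
x ≡ 667×13 ≡ 471 (mod 820).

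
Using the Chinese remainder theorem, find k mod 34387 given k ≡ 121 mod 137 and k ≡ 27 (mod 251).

30398

137⁻¹ mod 251: 137·11 ≡ 1 (mod 251), so 137⁻¹ ≡ 11.
k = 121 + 137·((27 − 121)·11 mod 251) = 121 + 137·221 = 30398.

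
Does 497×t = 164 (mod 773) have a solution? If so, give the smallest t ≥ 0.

750

gcd(497, 773) = 1, so a unique solution mod 773 exists.
497⁻¹ ≡ 14 (mod 773).
t ≡ 14×164 ≡ 750 (mod 773).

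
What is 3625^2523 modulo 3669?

337

2523 in binary is 100111011011, i.e. 2523 = 2048 + 256 + 128 + 64 + 16 + 8 + 2 + 1.
3625^1 ≡ 3625 (mod 3669)
3625^2 ≡ 3625^2 = 13140625 ≡ 1936 (mod 3669)
3625^4 ≡ 1936^2 = 3748096 ≡ 2047 (mod 3669)
3625^8 ≡ 2047^2 = 4190209 ≡ 211 (mod 3669)
3625^16 ≡ 211^2 = 44521 ≡ 493 (mod 3669)
3625^32 ≡ 493^2 = 243049 ≡ 895 (mod 3669)
3625^64 ≡ 895^2 = 801025 ≡ 1183 (mod 3669)
3625^128 ≡ 1183^2 = 1399489 ≡ 1600 (mod 3669)
3625^256 ≡ 1600^2 = 2560000 ≡ 2707 (mod 3669)
3625^512 ≡ 2707^2 = 7327849 ≡ 856 (mod 3669)
3625^1024 ≡ 856^2 = 732736 ≡ 2605 (mod 3669)
3625^2048 ≡ 2605^2 = 6786025 ≡ 2044 (mod 3669)
3625^2523 = 3625^2048 · 3625^256 · 3625^128 · 3625^64 · 3625^16 · 3625^8 · 3625^2 · 3625^1 ≡ 2044 · 2707 · 1600 · 1183 · 493 · 211 · 1936 · 3625 (mod 3669).
Accumulate the product:
2044 · 2707 = 5533108 ≡ 256
256 · 1600 = 409600 ≡ 2341
2341 · 1183 = 2769403 ≡ 2977
2977 · 493 = 1467661 ≡ 61
61 · 211 = 12871 ≡ 1864
1864 · 1936 = 3608704 ≡ 2077
2077 · 3625 = 7529125 ≡ 337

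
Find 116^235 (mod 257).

Compute successive squares:
116^1 ≡ 116 (mod 257)
116^2 ≡ 116^2 = 13456 ≡ 92 (mod 257)
116^4 ≡ 92^2 = 8464 ≡ 240 (mod 257)
116^8 ≡ 240^2 = 57600 ≡ 32 (mod 257)
116^16 ≡ 32^2 = 1024 ≡ 253 (mod 257)
116^32 ≡ 253^2 = 64009 ≡ 16 (mod 257)
116^64 ≡ 16^2 = 256 (mod 257)
116^128 ≡ 256^2 = 65536 ≡ 1 (mod 257)
116^235 = 116^128 × 116^64 × 116^32 × 116^8 × 116^2 × 116^1 ≡ 1 × 256 × 16 × 32 × 92 × 116 (mod 257).
Accumulate the product:
1 × 256 = 256
256 × 16 = 4096 ≡ 241
241 × 32 = 7712 ≡ 2
2 × 92 = 184
184 × 116 = 21344 ≡ 13

13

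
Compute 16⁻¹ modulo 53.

10

Apply the Euclidean algorithm and back-substitute:
53 = 3×16 + 5
16 = 3×5 + 1
5 = 5×1 + 0
gcd(16, 53) = 1, so the inverse exists.
Bézout: 1 = −3×53 + 10×16.
So 16⁻¹ ≡ 10 (mod 53).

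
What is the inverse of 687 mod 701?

50

Run the extended Euclidean algorithm:
701 = 1×687 + 14
687 = 49×14 + 1
14 = 14×1 + 0
gcd(687, 701) = 1, so the inverse exists.
Back-substitute for 1:
1 = 1×687 − 49×14
  = −49×701 + 50×687
So 687⁻¹ ≡ 50 (mod 701).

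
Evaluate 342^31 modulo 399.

By square-and-multiply:
31 in binary is 11111, i.e. 31 = 16 + 8 + 4 + 2 + 1.
342^1 ≡ 342 (mod 399)
342^2 ≡ 342^2 = 116964 ≡ 57 (mod 399)
342^4 ≡ 57^2 = 3249 ≡ 57 (mod 399)
342^8 ≡ 57^2 = 3249 ≡ 57 (mod 399)
342^16 ≡ 57^2 = 3249 ≡ 57 (mod 399)
342^31 = 342^16 × 342^8 × 342^4 × 342^2 × 342^1 ≡ 57 × 57 × 57 × 57 × 342 (mod 399).
Accumulate the product:
57 × 57 = 3249 ≡ 57
57 × 57 = 3249 ≡ 57
57 × 57 = 3249 ≡ 57
57 × 342 = 19494 ≡ 342

342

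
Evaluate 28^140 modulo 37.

34

By square-and-multiply:
140 in binary is 10001100, i.e. 140 = 128 + 8 + 4.
28^1 ≡ 28 (mod 37)
28^2 ≡ 28^2 = 784 ≡ 7 (mod 37)
28^4 ≡ 7^2 = 49 ≡ 12 (mod 37)
28^8 ≡ 12^2 = 144 ≡ 33 (mod 37)
28^16 ≡ 33^2 = 1089 ≡ 16 (mod 37)
28^32 ≡ 16^2 = 256 ≡ 34 (mod 37)
28^64 ≡ 34^2 = 1156 ≡ 9 (mod 37)
28^128 ≡ 9^2 = 81 ≡ 7 (mod 37)
28^140 = 28^128 · 28^8 · 28^4 ≡ 7 · 33 · 12 (mod 37).
Accumulate the product:
7 · 33 = 231 ≡ 9
9 · 12 = 108 ≡ 34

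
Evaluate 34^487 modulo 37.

34^1 ≡ 34 (mod 37)
34^2 ≡ 34^2 = 1156 ≡ 9 (mod 37)
34^4 ≡ 9^2 = 81 ≡ 7 (mod 37)
34^8 ≡ 7^2 = 49 ≡ 12 (mod 37)
34^16 ≡ 12^2 = 144 ≡ 33 (mod 37)
34^32 ≡ 33^2 = 1089 ≡ 16 (mod 37)
34^64 ≡ 16^2 = 256 ≡ 34 (mod 37)
34^128 ≡ 34^2 = 1156 ≡ 9 (mod 37)
34^256 ≡ 9^2 = 81 ≡ 7 (mod 37)
34^487 = 34^256 · 34^128 · 34^64 · 34^32 · 34^4 · 34^2 · 34^1 ≡ 7 · 9 · 34 · 16 · 7 · 9 · 34 (mod 37).
Accumulate the product:
7 · 9 = 63 ≡ 26
26 · 34 = 884 ≡ 33
33 · 16 = 528 ≡ 10
10 · 7 = 70 ≡ 33
33 · 9 = 297 ≡ 1
1 · 34 = 34

34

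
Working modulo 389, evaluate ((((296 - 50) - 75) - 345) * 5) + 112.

296 - 50 = 246
246 - 75 = 171
171 - 345 = -174 ≡ 215 (mod 389)
215 * 5 = 1075 ≡ 297 (mod 389)
297 + 112 = 409 ≡ 20 (mod 389)

20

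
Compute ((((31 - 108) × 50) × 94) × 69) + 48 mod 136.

44

31 - 108 = -77 ≡ 59 (mod 136)
59 × 50 = 2950 ≡ 94 (mod 136)
94 × 94 = 8836 ≡ 132 (mod 136)
132 × 69 = 9108 ≡ 132 (mod 136)
132 + 48 = 180 ≡ 44 (mod 136)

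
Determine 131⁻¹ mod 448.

Run the extended Euclidean algorithm:
448 = 3*131 + 55
131 = 2*55 + 21
55 = 2*21 + 13
21 = 1*13 + 8
13 = 1*8 + 5
8 = 1*5 + 3
5 = 1*3 + 2
3 = 1*2 + 1
2 = 2*1 + 0
gcd(131, 448) = 1, so the inverse exists.
Back-substitute for 1:
1 = 1*3 − 1*2
  = −1*5 + 2*3
  = 2*8 − 3*5
  = −3*13 + 5*8
  = 5*21 − 8*13
  = −8*55 + 21*21
  = 21*131 − 50*55
  = −50*448 + 171*131
So 131⁻¹ ≡ 171 (mod 448).

171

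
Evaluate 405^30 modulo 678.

Compute successive squares:
30 in binary is 11110, i.e. 30 = 16 + 8 + 4 + 2.
405^1 ≡ 405 (mod 678)
405^2 ≡ 405^2 = 164025 ≡ 627 (mod 678)
405^4 ≡ 627^2 = 393129 ≡ 567 (mod 678)
405^8 ≡ 567^2 = 321489 ≡ 117 (mod 678)
405^16 ≡ 117^2 = 13689 ≡ 129 (mod 678)
405^30 = 405^16 × 405^8 × 405^4 × 405^2 ≡ 129 × 117 × 567 × 627 (mod 678).
Accumulate the product:
129 × 117 = 15093 ≡ 177
177 × 567 = 100359 ≡ 15
15 × 627 = 9405 ≡ 591

591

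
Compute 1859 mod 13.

1859 = 143·13 + 0, so 1859 ≡ 0 (mod 13).

0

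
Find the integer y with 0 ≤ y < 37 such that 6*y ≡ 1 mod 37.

31

Run the extended Euclidean algorithm:
37 = 6·6 + 1
6 = 6·1 + 0
gcd(6, 37) = 1, so the inverse exists.
Back-substitute for 1:
1 = 1·37 − 6·6
So 6⁻¹ ≡ −6 ≡ 31 (mod 37).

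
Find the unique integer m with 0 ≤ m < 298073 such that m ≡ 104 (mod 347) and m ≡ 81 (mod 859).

155560

347⁻¹ mod 859: 347·354 ≡ 1 (mod 859), so 347⁻¹ ≡ 354.
m = 104 + 347·((81 − 104)·354 mod 859) = 104 + 347·448 = 155560.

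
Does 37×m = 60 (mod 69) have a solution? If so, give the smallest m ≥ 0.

gcd(37, 69) = 1, so a unique solution mod 69 exists.
37⁻¹ ≡ 28 (mod 69).
m ≡ 28×60 ≡ 24 (mod 69).

24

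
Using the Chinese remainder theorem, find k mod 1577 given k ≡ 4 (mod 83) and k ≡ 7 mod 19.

83⁻¹ mod 19: 83*11 ≡ 1 (mod 19), so 83⁻¹ ≡ 11.
k = 4 + 83*((7 − 4)*11 mod 19) = 4 + 83*14 = 1166.
Check: 1166 mod 83 = 4, 1166 mod 19 = 7. ✓

1166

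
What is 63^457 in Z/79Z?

Compute successive squares:
457 in binary is 111001001, i.e. 457 = 256 + 128 + 64 + 8 + 1.
63^1 ≡ 63 (mod 79)
63^2 ≡ 63^2 = 3969 ≡ 19 (mod 79)
63^4 ≡ 19^2 = 361 ≡ 45 (mod 79)
63^8 ≡ 45^2 = 2025 ≡ 50 (mod 79)
63^16 ≡ 50^2 = 2500 ≡ 51 (mod 79)
63^32 ≡ 51^2 = 2601 ≡ 73 (mod 79)
63^64 ≡ 73^2 = 5329 ≡ 36 (mod 79)
63^128 ≡ 36^2 = 1296 ≡ 32 (mod 79)
63^256 ≡ 32^2 = 1024 ≡ 76 (mod 79)
63^457 = 63^256 × 63^128 × 63^64 × 63^8 × 63^1 ≡ 76 × 32 × 36 × 50 × 63 (mod 79).
Accumulate the product:
76 × 32 = 2432 ≡ 62
62 × 36 = 2232 ≡ 20
20 × 50 = 1000 ≡ 52
52 × 63 = 3276 ≡ 37

37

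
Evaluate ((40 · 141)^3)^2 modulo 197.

15

40 · 141 = 5640 ≡ 124 (mod 197)
(124)^3 ≡ 58 (mod 197)
(58)^2 ≡ 15 (mod 197)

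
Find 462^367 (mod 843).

360

367 in binary is 101101111, i.e. 367 = 256 + 64 + 32 + 8 + 4 + 2 + 1.
462^1 ≡ 462 (mod 843)
462^2 ≡ 462^2 = 213444 ≡ 165 (mod 843)
462^4 ≡ 165^2 = 27225 ≡ 249 (mod 843)
462^8 ≡ 249^2 = 62001 ≡ 462 (mod 843)
462^16 ≡ 462^2 = 213444 ≡ 165 (mod 843)
462^32 ≡ 165^2 = 27225 ≡ 249 (mod 843)
462^64 ≡ 249^2 = 62001 ≡ 462 (mod 843)
462^128 ≡ 462^2 = 213444 ≡ 165 (mod 843)
462^256 ≡ 165^2 = 27225 ≡ 249 (mod 843)
462^367 = 462^256 × 462^64 × 462^32 × 462^8 × 462^4 × 462^2 × 462^1 ≡ 249 × 462 × 249 × 462 × 249 × 165 × 462 (mod 843).
Accumulate the product:
249 × 462 = 115038 ≡ 390
390 × 249 = 97110 ≡ 165
165 × 462 = 76230 ≡ 360
360 × 249 = 89640 ≡ 282
282 × 165 = 46530 ≡ 165
165 × 462 = 76230 ≡ 360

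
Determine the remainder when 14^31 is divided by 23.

21

31 in binary is 11111, i.e. 31 = 16 + 8 + 4 + 2 + 1.
14^1 ≡ 14 (mod 23)
14^2 ≡ 14^2 = 196 ≡ 12 (mod 23)
14^4 ≡ 12^2 = 144 ≡ 6 (mod 23)
14^8 ≡ 6^2 = 36 ≡ 13 (mod 23)
14^16 ≡ 13^2 = 169 ≡ 8 (mod 23)
14^31 = 14^16 * 14^8 * 14^4 * 14^2 * 14^1 ≡ 8 * 13 * 6 * 12 * 14 (mod 23).
Accumulate the product:
8 * 13 = 104 ≡ 12
12 * 6 = 72 ≡ 3
3 * 12 = 36 ≡ 13
13 * 14 = 182 ≡ 21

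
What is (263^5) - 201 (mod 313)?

(263)^5 ≡ 139 (mod 313)
139 - 201 = -62 ≡ 251 (mod 313)

251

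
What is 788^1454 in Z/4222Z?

744

1454 in binary is 10110101110, i.e. 1454 = 1024 + 256 + 128 + 32 + 8 + 4 + 2.
788^1 ≡ 788 (mod 4222)
788^2 ≡ 788^2 = 620944 ≡ 310 (mod 4222)
788^4 ≡ 310^2 = 96100 ≡ 3216 (mod 4222)
788^8 ≡ 3216^2 = 10342656 ≡ 2978 (mod 4222)
788^16 ≡ 2978^2 = 8868484 ≡ 2284 (mod 4222)
788^32 ≡ 2284^2 = 5216656 ≡ 2486 (mod 4222)
788^64 ≡ 2486^2 = 6180196 ≡ 3410 (mod 4222)
788^128 ≡ 3410^2 = 11628100 ≡ 712 (mod 4222)
788^256 ≡ 712^2 = 506944 ≡ 304 (mod 4222)
788^512 ≡ 304^2 = 92416 ≡ 3754 (mod 4222)
788^1024 ≡ 3754^2 = 14092516 ≡ 3702 (mod 4222)
788^1454 = 788^1024 × 788^256 × 788^128 × 788^32 × 788^8 × 788^4 × 788^2 ≡ 3702 × 304 × 712 × 2486 × 2978 × 3216 × 310 (mod 4222).
Accumulate the product:
3702 × 304 = 1125408 ≡ 2356
2356 × 712 = 1677472 ≡ 1338
1338 × 2486 = 3326268 ≡ 3554
3554 × 2978 = 10583812 ≡ 3480
3480 × 3216 = 11191680 ≡ 3380
3380 × 310 = 1047800 ≡ 744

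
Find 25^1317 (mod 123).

31

Using repeated squaring:
25^1 ≡ 25 (mod 123)
25^2 ≡ 25^2 = 625 ≡ 10 (mod 123)
25^4 ≡ 10^2 = 100 (mod 123)
25^8 ≡ 100^2 = 10000 ≡ 37 (mod 123)
25^16 ≡ 37^2 = 1369 ≡ 16 (mod 123)
25^32 ≡ 16^2 = 256 ≡ 10 (mod 123)
25^64 ≡ 10^2 = 100 (mod 123)
25^128 ≡ 100^2 = 10000 ≡ 37 (mod 123)
25^256 ≡ 37^2 = 1369 ≡ 16 (mod 123)
25^512 ≡ 16^2 = 256 ≡ 10 (mod 123)
25^1024 ≡ 10^2 = 100 (mod 123)
25^1317 = 25^1024 * 25^256 * 25^32 * 25^4 * 25^1 ≡ 100 * 16 * 10 * 100 * 25 (mod 123).
Accumulate the product:
100 * 16 = 1600 ≡ 1
1 * 10 = 10
10 * 100 = 1000 ≡ 16
16 * 25 = 400 ≡ 31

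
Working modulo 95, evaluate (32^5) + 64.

(32)^5 ≡ 52 (mod 95)
52 + 64 = 116 ≡ 21 (mod 95)

21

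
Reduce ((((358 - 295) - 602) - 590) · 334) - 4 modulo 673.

463

358 - 295 = 63
63 - 602 = -539 ≡ 134 (mod 673)
134 - 590 = -456 ≡ 217 (mod 673)
217 · 334 = 72478 ≡ 467 (mod 673)
467 - 4 = 463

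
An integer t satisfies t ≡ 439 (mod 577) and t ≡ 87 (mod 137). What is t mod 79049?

577⁻¹ mod 137: 577·52 ≡ 1 (mod 137), so 577⁻¹ ≡ 52.
t = 439 + 577·((87 − 439)·52 mod 137) = 439 + 577·54 = 31597.
Check: 31597 mod 577 = 439, 31597 mod 137 = 87. ✓

31597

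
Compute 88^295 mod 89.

88

By square-and-multiply:
295 in binary is 100100111, i.e. 295 = 256 + 32 + 4 + 2 + 1.
88^1 ≡ 88 (mod 89)
88^2 ≡ 88^2 = 7744 ≡ 1 (mod 89)
88^4 ≡ 1^2 = 1 (mod 89)
88^8 ≡ 1^2 = 1 (mod 89)
88^16 ≡ 1^2 = 1 (mod 89)
88^32 ≡ 1^2 = 1 (mod 89)
88^64 ≡ 1^2 = 1 (mod 89)
88^128 ≡ 1^2 = 1 (mod 89)
88^256 ≡ 1^2 = 1 (mod 89)
88^295 = 88^256 * 88^32 * 88^4 * 88^2 * 88^1 ≡ 1 * 1 * 1 * 1 * 88 (mod 89).
Accumulate the product:
1 * 1 = 1
1 * 1 = 1
1 * 1 = 1
1 * 88 = 88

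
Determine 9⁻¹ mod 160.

89

160 = 17·9 + 7
9 = 1·7 + 2
7 = 3·2 + 1
2 = 2·1 + 0
gcd(9, 160) = 1, so the inverse exists.
Bézout: 1 = 4·160 − 71·9.
So 9⁻¹ ≡ −71 ≡ 89 (mod 160).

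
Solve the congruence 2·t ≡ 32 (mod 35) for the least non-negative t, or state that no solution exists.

gcd(2, 35) = 1, so a unique solution mod 35 exists.
2⁻¹ ≡ 18 (mod 35).
t ≡ 18·32 ≡ 16 (mod 35).

16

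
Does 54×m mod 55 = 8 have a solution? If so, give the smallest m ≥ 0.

47

gcd(54, 55) = 1, so a unique solution mod 55 exists.
54⁻¹ ≡ 54 (mod 55).
m ≡ 54×8 ≡ 47 (mod 55).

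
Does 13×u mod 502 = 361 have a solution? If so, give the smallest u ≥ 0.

105

gcd(13, 502) = 1, so a unique solution mod 502 exists.
13⁻¹ ≡ 309 (mod 502).
u ≡ 309×361 ≡ 105 (mod 502).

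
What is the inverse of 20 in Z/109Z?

60

109 = 5*20 + 9
20 = 2*9 + 2
9 = 4*2 + 1
2 = 2*1 + 0
gcd(20, 109) = 1, so the inverse exists.
Back-substitute for 1:
1 = 1*9 − 4*2
  = −4*20 + 9*9
  = 9*109 − 49*20
So 20⁻¹ ≡ −49 ≡ 60 (mod 109).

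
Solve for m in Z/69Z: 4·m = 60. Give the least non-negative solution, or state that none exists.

15

gcd(4, 69) = 1, so a unique solution mod 69 exists.
4⁻¹ ≡ 52 (mod 69).
m ≡ 52·60 ≡ 15 (mod 69).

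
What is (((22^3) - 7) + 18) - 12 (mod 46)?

21

(22)^3 ≡ 22 (mod 46)
22 - 7 = 15
15 + 18 = 33
33 - 12 = 21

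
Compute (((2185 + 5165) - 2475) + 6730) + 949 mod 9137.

3417

2185 + 5165 = 7350
7350 - 2475 = 4875
4875 + 6730 = 11605 ≡ 2468 (mod 9137)
2468 + 949 = 3417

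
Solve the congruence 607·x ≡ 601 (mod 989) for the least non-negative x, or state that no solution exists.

gcd(607, 989) = 1, so a unique solution mod 989 exists.
607⁻¹ ≡ 800 (mod 989).
x ≡ 800·601 ≡ 146 (mod 989).

146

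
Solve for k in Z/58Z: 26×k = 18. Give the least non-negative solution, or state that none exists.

23

gcd(26, 58) = 2, and 2 | 18, so solutions exist.
Divide through by 2: 13×k = 9 (mod 29).
13⁻¹ ≡ 9 (mod 29).
k ≡ 9×9 ≡ 23 (mod 29).
The smallest non-negative solution is k = 23.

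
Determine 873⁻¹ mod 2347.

2347 = 2*873 + 601
873 = 1*601 + 272
601 = 2*272 + 57
272 = 4*57 + 44
57 = 1*44 + 13
44 = 3*13 + 5
13 = 2*5 + 3
5 = 1*3 + 2
3 = 1*2 + 1
2 = 2*1 + 0
gcd(873, 2347) = 1, so the inverse exists.
Back-substitute for 1:
1 = 1*3 − 1*2
  = −1*5 + 2*3
  = 2*13 − 5*5
  = −5*44 + 17*13
  = 17*57 − 22*44
  = −22*272 + 105*57
  = 105*601 − 232*272
  = −232*873 + 337*601
  = 337*2347 − 906*873
So 873⁻¹ ≡ −906 ≡ 1441 (mod 2347).

1441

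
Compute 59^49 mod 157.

Using repeated squaring:
59^1 ≡ 59 (mod 157)
59^2 ≡ 59^2 = 3481 ≡ 27 (mod 157)
59^4 ≡ 27^2 = 729 ≡ 101 (mod 157)
59^8 ≡ 101^2 = 10201 ≡ 153 (mod 157)
59^16 ≡ 153^2 = 23409 ≡ 16 (mod 157)
59^32 ≡ 16^2 = 256 ≡ 99 (mod 157)
59^49 = 59^32 * 59^16 * 59^1 ≡ 99 * 16 * 59 (mod 157).
Accumulate the product:
99 * 16 = 1584 ≡ 14
14 * 59 = 826 ≡ 41

41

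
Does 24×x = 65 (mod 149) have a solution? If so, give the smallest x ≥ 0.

gcd(24, 149) = 1, so a unique solution mod 149 exists.
24⁻¹ ≡ 118 (mod 149).
x ≡ 118×65 ≡ 71 (mod 149).

71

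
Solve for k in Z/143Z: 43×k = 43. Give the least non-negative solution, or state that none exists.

1

gcd(43, 143) = 1, so a unique solution mod 143 exists.
43⁻¹ ≡ 10 (mod 143).
k ≡ 10×43 ≡ 1 (mod 143).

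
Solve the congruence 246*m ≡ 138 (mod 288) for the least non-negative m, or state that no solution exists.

31

gcd(246, 288) = 6, and 6 | 138, so solutions exist.
Divide through by 6: 41*m mod 48 = 23.
41⁻¹ ≡ 41 (mod 48).
m ≡ 41*23 ≡ 31 (mod 48).
The smallest non-negative solution is m = 31.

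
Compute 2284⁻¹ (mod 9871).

Apply the Euclidean algorithm and back-substitute:
9871 = 4×2284 + 735
2284 = 3×735 + 79
735 = 9×79 + 24
79 = 3×24 + 7
24 = 3×7 + 3
7 = 2×3 + 1
3 = 3×1 + 0
gcd(2284, 9871) = 1, so the inverse exists.
Bézout: 1 = −665×9871 + 2874×2284.
So 2284⁻¹ ≡ 2874 (mod 9871).

2874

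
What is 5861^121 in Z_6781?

1111

By square-and-multiply:
121 in binary is 1111001, i.e. 121 = 64 + 32 + 16 + 8 + 1.
5861^1 ≡ 5861 (mod 6781)
5861^2 ≡ 5861^2 = 34351321 ≡ 5556 (mod 6781)
5861^4 ≡ 5556^2 = 30869136 ≡ 2024 (mod 6781)
5861^8 ≡ 2024^2 = 4096576 ≡ 852 (mod 6781)
5861^16 ≡ 852^2 = 725904 ≡ 337 (mod 6781)
5861^32 ≡ 337^2 = 113569 ≡ 5073 (mod 6781)
5861^64 ≡ 5073^2 = 25735329 ≡ 1434 (mod 6781)
5861^121 = 5861^64 × 5861^32 × 5861^16 × 5861^8 × 5861^1 ≡ 1434 × 5073 × 337 × 852 × 5861 (mod 6781).
Accumulate the product:
1434 × 5073 = 7274682 ≡ 5450
5450 × 337 = 1836650 ≡ 5780
5780 × 852 = 4924560 ≡ 1554
1554 × 5861 = 9107994 ≡ 1111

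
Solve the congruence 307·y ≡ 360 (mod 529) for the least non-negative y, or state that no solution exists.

gcd(307, 529) = 1, so a unique solution mod 529 exists.
307⁻¹ ≡ 417 (mod 529).
y ≡ 417·360 ≡ 413 (mod 529).

413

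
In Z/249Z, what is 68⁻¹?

11

Apply the Euclidean algorithm and back-substitute:
249 = 3·68 + 45
68 = 1·45 + 23
45 = 1·23 + 22
23 = 1·22 + 1
22 = 22·1 + 0
gcd(68, 249) = 1, so the inverse exists.
Bézout: 1 = −3·249 + 11·68.
So 68⁻¹ ≡ 11 (mod 249).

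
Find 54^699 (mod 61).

33

54^1 ≡ 54 (mod 61)
54^2 ≡ 54^2 = 2916 ≡ 49 (mod 61)
54^4 ≡ 49^2 = 2401 ≡ 22 (mod 61)
54^8 ≡ 22^2 = 484 ≡ 57 (mod 61)
54^16 ≡ 57^2 = 3249 ≡ 16 (mod 61)
54^32 ≡ 16^2 = 256 ≡ 12 (mod 61)
54^64 ≡ 12^2 = 144 ≡ 22 (mod 61)
54^128 ≡ 22^2 = 484 ≡ 57 (mod 61)
54^256 ≡ 57^2 = 3249 ≡ 16 (mod 61)
54^512 ≡ 16^2 = 256 ≡ 12 (mod 61)
54^699 = 54^512 * 54^128 * 54^32 * 54^16 * 54^8 * 54^2 * 54^1 ≡ 12 * 57 * 12 * 16 * 57 * 49 * 54 (mod 61).
Accumulate the product:
12 * 57 = 684 ≡ 13
13 * 12 = 156 ≡ 34
34 * 16 = 544 ≡ 56
56 * 57 = 3192 ≡ 20
20 * 49 = 980 ≡ 4
4 * 54 = 216 ≡ 33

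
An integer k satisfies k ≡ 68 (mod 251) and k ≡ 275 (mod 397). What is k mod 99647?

18140

251⁻¹ mod 397: 251·242 ≡ 1 (mod 397), so 251⁻¹ ≡ 242.
k = 68 + 251·((275 − 68)·242 mod 397) = 68 + 251·72 = 18140.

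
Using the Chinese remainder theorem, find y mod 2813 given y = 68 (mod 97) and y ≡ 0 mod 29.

97⁻¹ mod 29: 97·3 ≡ 1 (mod 29), so 97⁻¹ ≡ 3.
y = 68 + 97·((0 − 68)·3 mod 29) = 68 + 97·28 = 2784.
Check: 2784 mod 97 = 68, 2784 mod 29 = 0. ✓

2784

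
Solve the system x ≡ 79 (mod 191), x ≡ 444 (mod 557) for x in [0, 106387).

191⁻¹ mod 557: 191×35 ≡ 1 (mod 557), so 191⁻¹ ≡ 35.
x = 79 + 191×((444 − 79)×35 mod 557) = 79 + 191×521 = 99590.
Check: 99590 mod 191 = 79, 99590 mod 557 = 444. ✓

99590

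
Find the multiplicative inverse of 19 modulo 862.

363

862 = 45·19 + 7
19 = 2·7 + 5
7 = 1·5 + 2
5 = 2·2 + 1
2 = 2·1 + 0
gcd(19, 862) = 1, so the inverse exists.
Back-substitute for 1:
1 = 1·5 − 2·2
  = −2·7 + 3·5
  = 3·19 − 8·7
  = −8·862 + 363·19
So 19⁻¹ ≡ 363 (mod 862).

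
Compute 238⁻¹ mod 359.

By the extended Euclidean algorithm:
359 = 1×238 + 121
238 = 1×121 + 117
121 = 1×117 + 4
117 = 29×4 + 1
4 = 4×1 + 0
gcd(238, 359) = 1, so the inverse exists.
Back-substitute for 1:
1 = 1×117 − 29×4
  = −29×121 + 30×117
  = 30×238 − 59×121
  = −59×359 + 89×238
So 238⁻¹ ≡ 89 (mod 359).

89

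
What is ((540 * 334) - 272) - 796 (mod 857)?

540 * 334 = 180360 ≡ 390 (mod 857)
390 - 272 = 118
118 - 796 = -678 ≡ 179 (mod 857)

179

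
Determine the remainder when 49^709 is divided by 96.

By square-and-multiply:
709 in binary is 1011000101, i.e. 709 = 512 + 128 + 64 + 4 + 1.
49^1 ≡ 49 (mod 96)
49^2 ≡ 49^2 = 2401 ≡ 1 (mod 96)
49^4 ≡ 1^2 = 1 (mod 96)
49^8 ≡ 1^2 = 1 (mod 96)
49^16 ≡ 1^2 = 1 (mod 96)
49^32 ≡ 1^2 = 1 (mod 96)
49^64 ≡ 1^2 = 1 (mod 96)
49^128 ≡ 1^2 = 1 (mod 96)
49^256 ≡ 1^2 = 1 (mod 96)
49^512 ≡ 1^2 = 1 (mod 96)
49^709 = 49^512 · 49^128 · 49^64 · 49^4 · 49^1 ≡ 1 · 1 · 1 · 1 · 49 (mod 96).
Accumulate the product:
1 · 1 = 1
1 · 1 = 1
1 · 1 = 1
1 · 49 = 49

49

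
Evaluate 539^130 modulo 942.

539^1 ≡ 539 (mod 942)
539^2 ≡ 539^2 = 290521 ≡ 385 (mod 942)
539^4 ≡ 385^2 = 148225 ≡ 331 (mod 942)
539^8 ≡ 331^2 = 109561 ≡ 289 (mod 942)
539^16 ≡ 289^2 = 83521 ≡ 625 (mod 942)
539^32 ≡ 625^2 = 390625 ≡ 637 (mod 942)
539^64 ≡ 637^2 = 405769 ≡ 709 (mod 942)
539^128 ≡ 709^2 = 502681 ≡ 595 (mod 942)
539^130 = 539^128 · 539^2 ≡ 595 · 385 (mod 942).
595 · 385 = 229075 ≡ 169 (mod 942).

169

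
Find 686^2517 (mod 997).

Using repeated squaring:
2517 in binary is 100111010101, i.e. 2517 = 2048 + 256 + 128 + 64 + 16 + 4 + 1.
686^1 ≡ 686 (mod 997)
686^2 ≡ 686^2 = 470596 ≡ 12 (mod 997)
686^4 ≡ 12^2 = 144 (mod 997)
686^8 ≡ 144^2 = 20736 ≡ 796 (mod 997)
686^16 ≡ 796^2 = 633616 ≡ 521 (mod 997)
686^32 ≡ 521^2 = 271441 ≡ 257 (mod 997)
686^64 ≡ 257^2 = 66049 ≡ 247 (mod 997)
686^128 ≡ 247^2 = 61009 ≡ 192 (mod 997)
686^256 ≡ 192^2 = 36864 ≡ 972 (mod 997)
686^512 ≡ 972^2 = 944784 ≡ 625 (mod 997)
686^1024 ≡ 625^2 = 390625 ≡ 798 (mod 997)
686^2048 ≡ 798^2 = 636804 ≡ 718 (mod 997)
686^2517 = 686^2048 × 686^256 × 686^128 × 686^64 × 686^16 × 686^4 × 686^1 ≡ 718 × 972 × 192 × 247 × 521 × 144 × 686 (mod 997).
Accumulate the product:
718 × 972 = 697896 ≡ 993
993 × 192 = 190656 ≡ 229
229 × 247 = 56563 ≡ 731
731 × 521 = 380851 ≡ 994
994 × 144 = 143136 ≡ 565
565 × 686 = 387590 ≡ 754

754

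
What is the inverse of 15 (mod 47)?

22

47 = 3·15 + 2
15 = 7·2 + 1
2 = 2·1 + 0
gcd(15, 47) = 1, so the inverse exists.
Bézout: 1 = −7·47 + 22·15.
So 15⁻¹ ≡ 22 (mod 47).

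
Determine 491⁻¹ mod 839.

663

Run the extended Euclidean algorithm:
839 = 1·491 + 348
491 = 1·348 + 143
348 = 2·143 + 62
143 = 2·62 + 19
62 = 3·19 + 5
19 = 3·5 + 4
5 = 1·4 + 1
4 = 4·1 + 0
gcd(491, 839) = 1, so the inverse exists.
Back-substitute for 1:
1 = 1·5 − 1·4
  = −1·19 + 4·5
  = 4·62 − 13·19
  = −13·143 + 30·62
  = 30·348 − 73·143
  = −73·491 + 103·348
  = 103·839 − 176·491
So 491⁻¹ ≡ −176 ≡ 663 (mod 839).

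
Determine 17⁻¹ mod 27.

8

27 = 1·17 + 10
17 = 1·10 + 7
10 = 1·7 + 3
7 = 2·3 + 1
3 = 3·1 + 0
gcd(17, 27) = 1, so the inverse exists.
Back-substitute for 1:
1 = 1·7 − 2·3
  = −2·10 + 3·7
  = 3·17 − 5·10
  = −5·27 + 8·17
So 17⁻¹ ≡ 8 (mod 27).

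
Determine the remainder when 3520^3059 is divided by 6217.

2047

3059 in binary is 101111110011, i.e. 3059 = 2048 + 512 + 256 + 128 + 64 + 32 + 16 + 2 + 1.
3520^1 ≡ 3520 (mod 6217)
3520^2 ≡ 3520^2 = 12390400 ≡ 6136 (mod 6217)
3520^4 ≡ 6136^2 = 37650496 ≡ 344 (mod 6217)
3520^8 ≡ 344^2 = 118336 ≡ 213 (mod 6217)
3520^16 ≡ 213^2 = 45369 ≡ 1850 (mod 6217)
3520^32 ≡ 1850^2 = 3422500 ≡ 3150 (mod 6217)
3520^64 ≡ 3150^2 = 9922500 ≡ 168 (mod 6217)
3520^128 ≡ 168^2 = 28224 ≡ 3356 (mod 6217)
3520^256 ≡ 3356^2 = 11262736 ≡ 3749 (mod 6217)
3520^512 ≡ 3749^2 = 14055001 ≡ 4581 (mod 6217)
3520^1024 ≡ 4581^2 = 20985561 ≡ 3186 (mod 6217)
3520^2048 ≡ 3186^2 = 10150596 ≡ 4452 (mod 6217)
3520^3059 = 3520^2048 * 3520^512 * 3520^256 * 3520^128 * 3520^64 * 3520^32 * 3520^16 * 3520^2 * 3520^1 ≡ 4452 * 4581 * 3749 * 3356 * 168 * 3150 * 1850 * 6136 * 3520 (mod 6217).
Accumulate the product:
4452 * 4581 = 20394612 ≡ 2852
2852 * 3749 = 10692148 ≡ 5125
5125 * 3356 = 17199500 ≡ 3278
3278 * 168 = 550704 ≡ 3608
3608 * 3150 = 11365200 ≡ 524
524 * 1850 = 969400 ≡ 5765
5765 * 6136 = 35374040 ≡ 5527
5527 * 3520 = 19455040 ≡ 2047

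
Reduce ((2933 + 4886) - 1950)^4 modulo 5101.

3863

2933 + 4886 = 7819 ≡ 2718 (mod 5101)
2718 - 1950 = 768
(768)^4 ≡ 3863 (mod 5101)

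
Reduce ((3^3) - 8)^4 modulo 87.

(3)^3 ≡ 27 (mod 87)
27 - 8 = 19
(19)^4 ≡ 82 (mod 87)

82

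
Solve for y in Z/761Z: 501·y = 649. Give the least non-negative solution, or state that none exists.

258

gcd(501, 761) = 1, so a unique solution mod 761 exists.
501⁻¹ ≡ 120 (mod 761).
y ≡ 120·649 ≡ 258 (mod 761).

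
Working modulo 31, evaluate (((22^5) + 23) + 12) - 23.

18

(22)^5 ≡ 6 (mod 31)
6 + 23 = 29
29 + 12 = 41 ≡ 10 (mod 31)
10 - 23 = -13 ≡ 18 (mod 31)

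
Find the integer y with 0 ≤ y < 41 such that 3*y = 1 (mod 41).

41 = 13*3 + 2
3 = 1*2 + 1
2 = 2*1 + 0
gcd(3, 41) = 1, so the inverse exists.
Bézout: 1 = −1*41 + 14*3.
So 3⁻¹ ≡ 14 (mod 41).

14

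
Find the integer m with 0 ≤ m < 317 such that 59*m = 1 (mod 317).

43

Apply the Euclidean algorithm and back-substitute:
317 = 5×59 + 22
59 = 2×22 + 15
22 = 1×15 + 7
15 = 2×7 + 1
7 = 7×1 + 0
gcd(59, 317) = 1, so the inverse exists.
Back-substitute for 1:
1 = 1×15 − 2×7
  = −2×22 + 3×15
  = 3×59 − 8×22
  = −8×317 + 43×59
So 59⁻¹ ≡ 43 (mod 317).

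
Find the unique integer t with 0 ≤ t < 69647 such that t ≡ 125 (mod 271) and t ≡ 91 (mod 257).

19366

271⁻¹ mod 257: 271·202 ≡ 1 (mod 257), so 271⁻¹ ≡ 202.
t = 125 + 271·((91 − 125)·202 mod 257) = 125 + 271·71 = 19366.
Check: 19366 mod 271 = 125, 19366 mod 257 = 91. ✓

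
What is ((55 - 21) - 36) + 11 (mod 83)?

9

55 - 21 = 34
34 - 36 = -2 ≡ 81 (mod 83)
81 + 11 = 92 ≡ 9 (mod 83)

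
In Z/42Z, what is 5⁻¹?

42 = 8×5 + 2
5 = 2×2 + 1
2 = 2×1 + 0
gcd(5, 42) = 1, so the inverse exists.
Bézout: 1 = −2×42 + 17×5.
So 5⁻¹ ≡ 17 (mod 42).

17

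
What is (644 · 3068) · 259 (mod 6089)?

4479

644 · 3068 = 1975792 ≡ 2956 (mod 6089)
2956 · 259 = 765604 ≡ 4479 (mod 6089)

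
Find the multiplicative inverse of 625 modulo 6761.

1720

6761 = 10*625 + 511
625 = 1*511 + 114
511 = 4*114 + 55
114 = 2*55 + 4
55 = 13*4 + 3
4 = 1*3 + 1
3 = 3*1 + 0
gcd(625, 6761) = 1, so the inverse exists.
Bézout: 1 = −159*6761 + 1720*625.
So 625⁻¹ ≡ 1720 (mod 6761).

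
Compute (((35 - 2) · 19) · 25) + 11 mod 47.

35

35 - 2 = 33
33 · 19 = 627 ≡ 16 (mod 47)
16 · 25 = 400 ≡ 24 (mod 47)
24 + 11 = 35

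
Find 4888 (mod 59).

50

4888 = 82·59 + 50, so 4888 ≡ 50 (mod 59).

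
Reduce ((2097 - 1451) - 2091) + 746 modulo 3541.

2097 - 1451 = 646
646 - 2091 = -1445 ≡ 2096 (mod 3541)
2096 + 746 = 2842

2842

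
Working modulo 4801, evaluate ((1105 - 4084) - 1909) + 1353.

1266

1105 - 4084 = -2979 ≡ 1822 (mod 4801)
1822 - 1909 = -87 ≡ 4714 (mod 4801)
4714 + 1353 = 6067 ≡ 1266 (mod 4801)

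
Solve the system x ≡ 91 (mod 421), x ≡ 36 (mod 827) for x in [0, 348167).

421⁻¹ mod 827: 421×772 ≡ 1 (mod 827), so 421⁻¹ ≡ 772.
x = 91 + 421×((36 − 91)×772 mod 827) = 91 + 421×544 = 229115.
Check: 229115 mod 421 = 91, 229115 mod 827 = 36. ✓

229115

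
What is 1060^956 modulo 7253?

Using repeated squaring:
1060^1 ≡ 1060 (mod 7253)
1060^2 ≡ 1060^2 = 1123600 ≡ 6638 (mod 7253)
1060^4 ≡ 6638^2 = 44063044 ≡ 1069 (mod 7253)
1060^8 ≡ 1069^2 = 1142761 ≡ 4040 (mod 7253)
1060^16 ≡ 4040^2 = 16321600 ≡ 2350 (mod 7253)
1060^32 ≡ 2350^2 = 5522500 ≡ 2967 (mod 7253)
1060^64 ≡ 2967^2 = 8803089 ≡ 5200 (mod 7253)
1060^128 ≡ 5200^2 = 27040000 ≡ 816 (mod 7253)
1060^256 ≡ 816^2 = 665856 ≡ 5833 (mod 7253)
1060^512 ≡ 5833^2 = 34023889 ≡ 66 (mod 7253)
1060^956 = 1060^512 × 1060^256 × 1060^128 × 1060^32 × 1060^16 × 1060^8 × 1060^4 ≡ 66 × 5833 × 816 × 2967 × 2350 × 4040 × 1069 (mod 7253).
Accumulate the product:
66 × 5833 = 384978 ≡ 569
569 × 816 = 464304 ≡ 112
112 × 2967 = 332304 ≡ 5919
5919 × 2350 = 13909650 ≡ 5649
5649 × 4040 = 22821960 ≡ 4022
4022 × 1069 = 4299518 ≡ 5742

5742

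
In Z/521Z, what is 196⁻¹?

210

521 = 2·196 + 129
196 = 1·129 + 67
129 = 1·67 + 62
67 = 1·62 + 5
62 = 12·5 + 2
5 = 2·2 + 1
2 = 2·1 + 0
gcd(196, 521) = 1, so the inverse exists.
Bézout: 1 = −79·521 + 210·196.
So 196⁻¹ ≡ 210 (mod 521).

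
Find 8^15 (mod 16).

0

8^1 ≡ 8 (mod 16)
8^2 ≡ 8^2 = 64 ≡ 0 (mod 16)
8^4 ≡ 0^2 = 0 (mod 16)
8^8 ≡ 0^2 = 0 (mod 16)
8^15 = 8^8 × 8^4 × 8^2 × 8^1 ≡ 0 × 0 × 0 × 8 (mod 16).
Accumulate the product:
0 × 0 = 0
0 × 0 = 0
0 × 8 = 0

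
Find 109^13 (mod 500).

129

By square-and-multiply:
13 in binary is 1101, i.e. 13 = 8 + 4 + 1.
109^1 ≡ 109 (mod 500)
109^2 ≡ 109^2 = 11881 ≡ 381 (mod 500)
109^4 ≡ 381^2 = 145161 ≡ 161 (mod 500)
109^8 ≡ 161^2 = 25921 ≡ 421 (mod 500)
109^13 = 109^8 × 109^4 × 109^1 ≡ 421 × 161 × 109 (mod 500).
Accumulate the product:
421 × 161 = 67781 ≡ 281
281 × 109 = 30629 ≡ 129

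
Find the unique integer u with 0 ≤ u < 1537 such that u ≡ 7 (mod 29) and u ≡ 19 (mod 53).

29⁻¹ mod 53: 29*11 ≡ 1 (mod 53), so 29⁻¹ ≡ 11.
u = 7 + 29*((19 − 7)*11 mod 53) = 7 + 29*26 = 761.

761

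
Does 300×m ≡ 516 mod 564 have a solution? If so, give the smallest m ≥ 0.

13

gcd(300, 564) = 12, and 12 | 516, so solutions exist.
Divide through by 12: 25×m ≡ 43 mod 47.
25⁻¹ ≡ 32 (mod 47).
m ≡ 32×43 ≡ 13 (mod 47).
The smallest non-negative solution is m = 13.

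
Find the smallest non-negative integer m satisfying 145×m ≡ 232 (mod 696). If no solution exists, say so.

gcd(145, 696) = 29, and 29 | 232, so solutions exist.
Divide through by 29: 5×m = 8 (mod 24).
5⁻¹ ≡ 5 (mod 24).
m ≡ 5×8 ≡ 16 (mod 24).
The smallest non-negative solution is m = 16.

16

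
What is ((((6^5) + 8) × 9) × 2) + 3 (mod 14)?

3

(6)^5 ≡ 6 (mod 14)
6 + 8 = 14 ≡ 0 (mod 14)
0 × 9 = 0
0 × 2 = 0
0 + 3 = 3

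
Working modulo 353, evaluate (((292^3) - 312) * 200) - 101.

(292)^3 ≡ 351 (mod 353)
351 - 312 = 39
39 * 200 = 7800 ≡ 34 (mod 353)
34 - 101 = -67 ≡ 286 (mod 353)

286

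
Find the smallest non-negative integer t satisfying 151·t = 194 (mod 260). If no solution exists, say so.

34

gcd(151, 260) = 1, so a unique solution mod 260 exists.
151⁻¹ ≡ 31 (mod 260).
t ≡ 31·194 ≡ 34 (mod 260).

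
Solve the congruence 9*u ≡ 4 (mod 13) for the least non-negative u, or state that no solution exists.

12

gcd(9, 13) = 1, so a unique solution mod 13 exists.
9⁻¹ ≡ 3 (mod 13).
u ≡ 3*4 ≡ 12 (mod 13).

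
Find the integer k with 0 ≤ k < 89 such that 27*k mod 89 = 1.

By the extended Euclidean algorithm:
89 = 3*27 + 8
27 = 3*8 + 3
8 = 2*3 + 2
3 = 1*2 + 1
2 = 2*1 + 0
gcd(27, 89) = 1, so the inverse exists.
Back-substitute for 1:
1 = 1*3 − 1*2
  = −1*8 + 3*3
  = 3*27 − 10*8
  = −10*89 + 33*27
So 27⁻¹ ≡ 33 (mod 89).

33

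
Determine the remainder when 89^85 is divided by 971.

89^1 ≡ 89 (mod 971)
89^2 ≡ 89^2 = 7921 ≡ 153 (mod 971)
89^4 ≡ 153^2 = 23409 ≡ 105 (mod 971)
89^8 ≡ 105^2 = 11025 ≡ 344 (mod 971)
89^16 ≡ 344^2 = 118336 ≡ 845 (mod 971)
89^32 ≡ 845^2 = 714025 ≡ 340 (mod 971)
89^64 ≡ 340^2 = 115600 ≡ 51 (mod 971)
89^85 = 89^64 × 89^16 × 89^4 × 89^1 ≡ 51 × 845 × 105 × 89 (mod 971).
Accumulate the product:
51 × 845 = 43095 ≡ 371
371 × 105 = 38955 ≡ 115
115 × 89 = 10235 ≡ 525

525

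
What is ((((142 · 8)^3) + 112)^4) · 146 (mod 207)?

144

142 · 8 = 1136 ≡ 101 (mod 207)
(101)^3 ≡ 62 (mod 207)
62 + 112 = 174
(174)^4 ≡ 18 (mod 207)
18 · 146 = 2628 ≡ 144 (mod 207)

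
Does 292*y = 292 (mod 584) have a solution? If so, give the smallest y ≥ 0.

gcd(292, 584) = 292, and 292 | 292, so solutions exist.
Divide through by 292: 1*y mod 2 = 1.
1⁻¹ ≡ 1 (mod 2).
y ≡ 1*1 ≡ 1 (mod 2).
The smallest non-negative solution is y = 1.

1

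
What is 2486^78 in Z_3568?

By square-and-multiply:
78 in binary is 1001110, i.e. 78 = 64 + 8 + 4 + 2.
2486^1 ≡ 2486 (mod 3568)
2486^2 ≡ 2486^2 = 6180196 ≡ 420 (mod 3568)
2486^4 ≡ 420^2 = 176400 ≡ 1568 (mod 3568)
2486^8 ≡ 1568^2 = 2458624 ≡ 272 (mod 3568)
2486^16 ≡ 272^2 = 73984 ≡ 2624 (mod 3568)
2486^32 ≡ 2624^2 = 6885376 ≡ 2704 (mod 3568)
2486^64 ≡ 2704^2 = 7311616 ≡ 784 (mod 3568)
2486^78 = 2486^64 · 2486^8 · 2486^4 · 2486^2 ≡ 784 · 272 · 1568 · 420 (mod 3568).
Accumulate the product:
784 · 272 = 213248 ≡ 2736
2736 · 1568 = 4290048 ≡ 1312
1312 · 420 = 551040 ≡ 1568

1568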